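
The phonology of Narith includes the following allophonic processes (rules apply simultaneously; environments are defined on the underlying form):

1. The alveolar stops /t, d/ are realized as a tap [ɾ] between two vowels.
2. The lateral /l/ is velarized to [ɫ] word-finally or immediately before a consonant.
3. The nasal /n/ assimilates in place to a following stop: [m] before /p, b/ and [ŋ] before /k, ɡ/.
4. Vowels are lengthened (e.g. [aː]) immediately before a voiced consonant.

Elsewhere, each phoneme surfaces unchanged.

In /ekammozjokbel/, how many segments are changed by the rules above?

4

Segments that undergo a rule: /a/ → [aː] (rule 4); /o/ → [oː] (rule 4); /e/ → [eː] (rule 4); /l/ → [ɫ] (rule 2).
All other segments surface unchanged.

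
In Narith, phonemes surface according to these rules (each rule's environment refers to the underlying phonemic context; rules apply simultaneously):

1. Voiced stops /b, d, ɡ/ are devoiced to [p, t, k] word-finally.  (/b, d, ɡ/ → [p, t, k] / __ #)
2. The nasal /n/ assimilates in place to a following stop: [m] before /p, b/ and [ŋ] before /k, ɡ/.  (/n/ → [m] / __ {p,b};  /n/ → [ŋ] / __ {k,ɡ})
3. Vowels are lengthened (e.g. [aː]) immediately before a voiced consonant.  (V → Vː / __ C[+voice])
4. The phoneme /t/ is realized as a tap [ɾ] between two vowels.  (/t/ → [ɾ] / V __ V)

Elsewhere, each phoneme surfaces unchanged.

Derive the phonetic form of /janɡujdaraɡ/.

[jaːŋɡuːjdaːraːk]

/j/ (word-initial) is unaffected → [j].
/a/ (between /j/ and /n/) occurs before a voiced consonant → [aː] by rule 3.
/n/ (between /a/ and /ɡ/) occurs before a labial or velar stop → [ŋ] by rule 2.
/ɡ/ (between /n/ and /u/): rule 1 targets it, but not word-finally → unchanged [ɡ].
Rule 3 applies to /u/ (between /ɡ/ and /j/: before a voiced consonant) → [uː].
/j/ stays [j].
/d/ (between /j/ and /a/) is in the target of rule 1 but the environment (word-finally) is not met → [d].
/a/ — between /d/ and /r/, before a voiced consonant — surfaces as [aː] (rule 3).
/r/ (between /a/ and /a/): no rule targets it → [r].
/a/ (between /r/ and /ɡ/): before a voiced consonant, so rule 3 applies → [aː].
Rule 1 applies to /ɡ/ (word-final: word-finally) → [k].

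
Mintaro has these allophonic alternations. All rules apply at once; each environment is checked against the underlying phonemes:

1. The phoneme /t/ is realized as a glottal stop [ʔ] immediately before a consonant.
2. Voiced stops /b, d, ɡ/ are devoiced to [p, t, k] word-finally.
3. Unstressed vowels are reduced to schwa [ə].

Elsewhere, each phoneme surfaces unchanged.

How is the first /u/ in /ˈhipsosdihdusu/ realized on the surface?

[ə]

/u/ — between /d/ and /s/, in an unstressed syllable — surfaces as [ə] (rule 3).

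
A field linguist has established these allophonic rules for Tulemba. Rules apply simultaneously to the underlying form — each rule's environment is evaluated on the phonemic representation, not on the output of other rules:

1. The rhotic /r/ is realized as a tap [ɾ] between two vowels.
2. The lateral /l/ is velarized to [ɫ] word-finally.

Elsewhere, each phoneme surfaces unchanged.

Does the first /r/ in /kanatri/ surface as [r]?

Yes

/r/ — between /t/ and /i/; rule 1 does not apply here → [r].
The actual realization is [r], which matches [r].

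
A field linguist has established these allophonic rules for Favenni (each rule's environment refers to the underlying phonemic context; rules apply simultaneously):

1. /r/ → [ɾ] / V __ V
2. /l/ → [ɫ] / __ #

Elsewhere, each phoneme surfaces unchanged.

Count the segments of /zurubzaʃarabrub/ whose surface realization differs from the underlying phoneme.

2

Segments that undergo a rule: /r/ → [ɾ] (rule 1); /r/ → [ɾ] (rule 1).
All other segments surface unchanged.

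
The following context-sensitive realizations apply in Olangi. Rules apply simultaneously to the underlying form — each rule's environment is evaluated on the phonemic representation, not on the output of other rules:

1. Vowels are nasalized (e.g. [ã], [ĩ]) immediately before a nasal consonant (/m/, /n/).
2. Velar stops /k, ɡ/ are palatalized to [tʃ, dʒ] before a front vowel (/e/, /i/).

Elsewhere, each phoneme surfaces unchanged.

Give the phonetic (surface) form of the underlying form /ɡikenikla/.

[dʒitʃẽnikla]

/ɡ/ (word-initial): before a front vowel, so rule 2 applies → [dʒ].
/i/ (between /ɡ/ and /k/): rule 1 targets it, but not before a nasal consonant → unchanged [i].
/k/ meets the environment for rule 2 (before a front vowel) → [tʃ].
/e/ — between /k/ and /n/, before a nasal consonant — surfaces as [ẽ] (rule 1).
/n/ stays [n].
/i/ (between /n/ and /k/): rule 1 targets it, but not before a nasal consonant → unchanged [i].
/k/ (between /i/ and /l/): rule 2 targets it, but not before a front vowel → unchanged [k].
/l/ — not in any rule's target class → [l].
/a/ — word-final; rule 1 does not apply here → [a].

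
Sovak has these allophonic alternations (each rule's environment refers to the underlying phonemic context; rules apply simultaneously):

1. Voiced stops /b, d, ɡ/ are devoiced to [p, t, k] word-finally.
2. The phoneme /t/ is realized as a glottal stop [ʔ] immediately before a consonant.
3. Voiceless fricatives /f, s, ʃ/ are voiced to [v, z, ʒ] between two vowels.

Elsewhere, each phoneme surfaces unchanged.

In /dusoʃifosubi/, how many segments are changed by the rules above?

Segments that undergo a rule: /s/ → [z] (rule 3); /ʃ/ → [ʒ] (rule 3); /f/ → [v] (rule 3); /s/ → [z] (rule 3).
All other segments surface unchanged.

4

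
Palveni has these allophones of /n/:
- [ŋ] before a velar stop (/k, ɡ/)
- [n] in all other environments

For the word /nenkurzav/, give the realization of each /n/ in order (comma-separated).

[n], [ŋ]

Occurrence 1 (position 1): no conditioning environment matches → elsewhere allophone [n].
Occurrence 2 (position 3): before a velar stop → [ŋ].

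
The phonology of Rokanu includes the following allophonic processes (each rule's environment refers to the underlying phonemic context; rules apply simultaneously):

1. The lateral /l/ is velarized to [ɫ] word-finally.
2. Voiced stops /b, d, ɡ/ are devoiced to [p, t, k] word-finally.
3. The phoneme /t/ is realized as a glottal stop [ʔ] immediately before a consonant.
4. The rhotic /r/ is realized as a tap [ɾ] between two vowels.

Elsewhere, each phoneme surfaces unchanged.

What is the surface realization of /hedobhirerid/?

[hedobhiɾeɾit]

/h/ — not in any rule's target class → [h].
/e/ — not in any rule's target class → [e].
/d/ (between /e/ and /o/) fails the environment for rule 2, so it stays [d].
/o/ (between /d/ and /b/) is unaffected → [o].
/b/ (between /o/ and /h/) fails the environment for rule 2, so it stays [b].
/h/ (between /b/ and /i/): no rule targets it → [h].
/i/ stays [i].
/r/ (between /i/ and /e/): between two vowels, so rule 4 applies → [ɾ].
/e/ stays [e].
/r/ (between /e/ and /i/) occurs between two vowels → [ɾ] by rule 4.
/i/ (between /r/ and /d/) is unaffected → [i].
Rule 2 applies to /d/ (word-final: word-finally) → [t].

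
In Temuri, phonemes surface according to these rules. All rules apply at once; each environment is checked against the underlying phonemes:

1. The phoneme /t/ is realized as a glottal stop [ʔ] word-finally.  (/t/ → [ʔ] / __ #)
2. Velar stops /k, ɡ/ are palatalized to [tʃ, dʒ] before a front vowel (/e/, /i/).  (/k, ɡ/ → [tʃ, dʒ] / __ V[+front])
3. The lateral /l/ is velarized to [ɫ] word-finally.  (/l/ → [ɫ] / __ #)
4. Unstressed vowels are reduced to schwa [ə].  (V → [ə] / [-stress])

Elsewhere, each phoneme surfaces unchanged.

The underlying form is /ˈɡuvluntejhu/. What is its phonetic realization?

[ˈɡuvləntəjhə]

/ɡ/ (word-initial) is in the target of rule 2 but the environment (before a front vowel) is not met → [ɡ].
/u/ (between /ɡ/ and /v/): rule 4 targets it, but not in an unstressed syllable → unchanged [u].
/l/ (between /v/ and /u/) is in the target of rule 3 but the environment (word-finally) is not met → [l].
/u/ (between /l/ and /n/) occurs in an unstressed syllable → [ə] by rule 4.
/t/ (between /n/ and /e/): rule 1 targets it, but not word-finally → unchanged [t].
Rule 4 applies to /e/ (between /t/ and /j/: in an unstressed syllable) → [ə].
/u/ (word-final): in an unstressed syllable, so rule 4 applies → [ə].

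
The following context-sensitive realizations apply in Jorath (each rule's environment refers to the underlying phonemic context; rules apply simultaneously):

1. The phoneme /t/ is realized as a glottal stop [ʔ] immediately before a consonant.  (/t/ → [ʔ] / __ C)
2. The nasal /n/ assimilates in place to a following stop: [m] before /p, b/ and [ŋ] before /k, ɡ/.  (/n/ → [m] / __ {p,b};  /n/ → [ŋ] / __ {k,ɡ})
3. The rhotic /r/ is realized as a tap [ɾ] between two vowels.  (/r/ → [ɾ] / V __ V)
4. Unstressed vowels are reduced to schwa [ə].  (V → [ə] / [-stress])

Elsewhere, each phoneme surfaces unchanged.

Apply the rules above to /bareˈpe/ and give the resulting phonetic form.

[bəɾəˈpe]

/a/ — between /b/ and /r/, in an unstressed syllable — surfaces as [ə] (rule 4).
Rule 3 applies to /r/ (between /a/ and /e/: between two vowels) → [ɾ].
/e/ (between /r/ and /p/) occurs in an unstressed syllable → [ə] by rule 4.
/e/ — word-final; rule 4 does not apply here → [e].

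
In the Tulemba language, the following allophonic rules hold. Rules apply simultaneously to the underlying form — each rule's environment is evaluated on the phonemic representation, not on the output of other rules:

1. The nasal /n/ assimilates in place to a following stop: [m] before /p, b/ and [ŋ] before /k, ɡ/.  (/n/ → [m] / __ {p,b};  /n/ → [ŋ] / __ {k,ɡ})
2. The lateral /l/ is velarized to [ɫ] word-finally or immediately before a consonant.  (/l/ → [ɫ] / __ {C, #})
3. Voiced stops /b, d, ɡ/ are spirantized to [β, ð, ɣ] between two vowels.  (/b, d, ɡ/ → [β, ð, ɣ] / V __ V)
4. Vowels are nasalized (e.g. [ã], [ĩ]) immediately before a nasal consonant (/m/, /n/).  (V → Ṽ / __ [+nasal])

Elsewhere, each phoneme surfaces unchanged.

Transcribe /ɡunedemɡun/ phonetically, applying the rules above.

/ɡ/ — word-initial; rule 3 does not apply here → [ɡ].
/u/ meets the environment for rule 4 (before a nasal consonant) → [ũ].
/n/ (between /u/ and /e/) is in the target of rule 1 but the environment (before a labial or velar stop) is not met → [n].
/e/ (between /n/ and /d/) is in the target of rule 4 but the environment (before a nasal consonant) is not met → [e].
/d/ (between /e/ and /e/): between two vowels, so rule 3 applies → [ð].
/e/ (between /d/ and /m/): before a nasal consonant, so rule 4 applies → [ẽ].
/m/ (between /e/ and /ɡ/) is unaffected → [m].
/ɡ/ (between /m/ and /u/): rule 3 targets it, but not between two vowels → unchanged [ɡ].
/u/ meets the environment for rule 4 (before a nasal consonant) → [ũ].
/n/ — word-final; rule 1 does not apply here → [n].

[ɡũneðẽmɡũn]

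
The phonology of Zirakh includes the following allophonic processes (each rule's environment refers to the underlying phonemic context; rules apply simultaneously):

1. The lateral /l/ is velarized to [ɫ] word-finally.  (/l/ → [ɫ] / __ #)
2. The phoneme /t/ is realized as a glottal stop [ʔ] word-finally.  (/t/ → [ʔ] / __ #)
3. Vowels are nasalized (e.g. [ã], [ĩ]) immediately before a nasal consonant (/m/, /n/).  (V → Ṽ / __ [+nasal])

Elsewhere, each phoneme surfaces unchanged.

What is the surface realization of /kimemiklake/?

/k/ (word-initial): no rule targets it → [k].
/i/ (between /k/ and /m/) occurs before a nasal consonant → [ĩ] by rule 3.
/m/ (between /i/ and /e/) is unaffected → [m].
/e/ — between /m/ and /m/, before a nasal consonant — surfaces as [ẽ] (rule 3).
/m/ stays [m].
/i/ — between /m/ and /k/; rule 3 does not apply here → [i].
/k/ (between /i/ and /l/) is unaffected → [k].
/l/ — between /k/ and /a/; rule 1 does not apply here → [l].
/a/ (between /l/ and /k/): rule 3 targets it, but not before a nasal consonant → unchanged [a].
/k/ stays [k].
/e/ (word-final): rule 3 targets it, but not before a nasal consonant → unchanged [e].

[kĩmẽmiklake]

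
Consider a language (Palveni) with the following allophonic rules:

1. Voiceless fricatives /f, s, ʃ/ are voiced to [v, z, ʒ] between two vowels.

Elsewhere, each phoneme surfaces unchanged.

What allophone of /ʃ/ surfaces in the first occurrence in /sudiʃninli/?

[ʃ]

/ʃ/ (between /i/ and /n/) is in the target of rule 1 but the environment (between two vowels) is not met → [ʃ].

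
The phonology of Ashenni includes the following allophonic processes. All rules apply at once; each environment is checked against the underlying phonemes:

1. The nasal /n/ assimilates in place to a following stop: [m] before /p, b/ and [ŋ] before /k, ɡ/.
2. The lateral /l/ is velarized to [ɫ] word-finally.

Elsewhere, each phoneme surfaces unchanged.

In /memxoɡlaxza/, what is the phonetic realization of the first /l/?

/l/ — between /ɡ/ and /a/; rule 2 does not apply here → [l].

[l]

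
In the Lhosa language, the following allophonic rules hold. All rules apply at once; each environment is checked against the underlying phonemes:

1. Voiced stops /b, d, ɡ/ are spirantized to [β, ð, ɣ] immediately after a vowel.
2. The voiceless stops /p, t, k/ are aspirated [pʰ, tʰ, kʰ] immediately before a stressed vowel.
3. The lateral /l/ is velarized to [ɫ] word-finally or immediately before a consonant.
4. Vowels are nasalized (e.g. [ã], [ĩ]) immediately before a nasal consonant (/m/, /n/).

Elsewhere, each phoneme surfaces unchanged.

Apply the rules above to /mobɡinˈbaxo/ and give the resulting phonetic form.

[moβɡĩnˈbaxo]

/m/ stays [m].
/o/ (between /m/ and /b/) is in the target of rule 4 but the environment (before a nasal consonant) is not met → [o].
/b/ (between /o/ and /ɡ/) occurs immediately after a vowel → [β] by rule 1.
/ɡ/ (between /b/ and /i/) fails the environment for rule 1, so it stays [ɡ].
/i/ (between /ɡ/ and /n/) occurs before a nasal consonant → [ĩ] by rule 4.
/n/ (between /i/ and /b/): no rule targets it → [n].
/b/ — between /n/ and /a/; rule 1 does not apply here → [b].
/a/ — between /b/ and /x/; rule 4 does not apply here → [a].
/x/ stays [x].
/o/ (word-final) is in the target of rule 4 but the environment (before a nasal consonant) is not met → [o].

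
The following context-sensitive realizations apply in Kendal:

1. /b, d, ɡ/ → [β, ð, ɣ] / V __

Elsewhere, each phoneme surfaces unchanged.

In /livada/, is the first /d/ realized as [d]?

/d/ meets the environment for rule 1 (immediately after a vowel) → [ð].
The actual realization is [ð], not [d].

No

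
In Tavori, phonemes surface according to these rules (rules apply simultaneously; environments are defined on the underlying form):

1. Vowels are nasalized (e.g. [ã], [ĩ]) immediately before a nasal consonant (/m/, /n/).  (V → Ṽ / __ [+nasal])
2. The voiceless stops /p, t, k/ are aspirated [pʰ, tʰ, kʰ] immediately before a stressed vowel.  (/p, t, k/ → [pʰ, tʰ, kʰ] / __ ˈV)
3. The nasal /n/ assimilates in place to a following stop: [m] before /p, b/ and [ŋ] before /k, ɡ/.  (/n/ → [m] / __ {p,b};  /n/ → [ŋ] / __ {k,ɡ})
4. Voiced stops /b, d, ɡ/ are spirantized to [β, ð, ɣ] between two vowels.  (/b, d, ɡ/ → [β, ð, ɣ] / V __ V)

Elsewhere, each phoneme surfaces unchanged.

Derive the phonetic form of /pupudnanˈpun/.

[pupudnãmˈpʰũn]

/p/ (word-initial): rule 2 targets it, but not immediately before a stressed vowel → unchanged [p].
/u/ — between /p/ and /p/; rule 1 does not apply here → [u].
/p/ (between /u/ and /u/): rule 2 targets it, but not immediately before a stressed vowel → unchanged [p].
/u/ (between /p/ and /d/) fails the environment for rule 1, so it stays [u].
/d/ (between /u/ and /n/): rule 4 targets it, but not between two vowels → unchanged [d].
/n/ — between /d/ and /a/; rule 3 does not apply here → [n].
Rule 1 applies to /a/ (between /n/ and /n/: before a nasal consonant) → [ã].
/n/ — between /a/ and /p/, before a labial or velar stop — surfaces as [m] (rule 3).
/p/ (between /n/ and /u/): immediately before a stressed vowel, so rule 2 applies → [pʰ].
/u/ (between /p/ and /n/): before a nasal consonant, so rule 1 applies → [ũ].
/n/ (word-final): rule 3 targets it, but not before a labial or velar stop → unchanged [n].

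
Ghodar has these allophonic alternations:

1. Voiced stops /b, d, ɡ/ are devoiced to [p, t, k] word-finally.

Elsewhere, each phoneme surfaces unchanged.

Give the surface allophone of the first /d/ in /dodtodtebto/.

/d/ (word-initial): rule 1 targets it, but not word-finally → unchanged [d].

[d]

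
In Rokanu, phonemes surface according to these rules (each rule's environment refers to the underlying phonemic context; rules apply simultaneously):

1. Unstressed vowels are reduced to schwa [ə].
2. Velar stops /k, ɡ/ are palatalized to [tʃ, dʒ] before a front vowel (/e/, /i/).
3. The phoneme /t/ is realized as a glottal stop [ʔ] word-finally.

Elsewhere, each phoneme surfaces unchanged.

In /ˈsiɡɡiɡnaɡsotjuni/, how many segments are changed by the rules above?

Segments that undergo a rule: /ɡ/ → [dʒ] (rule 2); /i/ → [ə] (rule 1); /a/ → [ə] (rule 1); /o/ → [ə] (rule 1); /u/ → [ə] (rule 1); /i/ → [ə] (rule 1).
All other segments surface unchanged.

6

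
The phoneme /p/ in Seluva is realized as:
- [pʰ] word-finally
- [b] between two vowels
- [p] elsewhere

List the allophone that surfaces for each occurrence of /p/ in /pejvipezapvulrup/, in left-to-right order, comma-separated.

Occurrence 1 (position 1): no conditioning environment matches → elsewhere allophone [p].
Occurrence 2 (position 6): between two vowels → [b].
Occurrence 3 (position 10): no conditioning environment matches → elsewhere allophone [p].
Occurrence 4 (position 16): word-finally → [pʰ].

[p], [b], [p], [pʰ]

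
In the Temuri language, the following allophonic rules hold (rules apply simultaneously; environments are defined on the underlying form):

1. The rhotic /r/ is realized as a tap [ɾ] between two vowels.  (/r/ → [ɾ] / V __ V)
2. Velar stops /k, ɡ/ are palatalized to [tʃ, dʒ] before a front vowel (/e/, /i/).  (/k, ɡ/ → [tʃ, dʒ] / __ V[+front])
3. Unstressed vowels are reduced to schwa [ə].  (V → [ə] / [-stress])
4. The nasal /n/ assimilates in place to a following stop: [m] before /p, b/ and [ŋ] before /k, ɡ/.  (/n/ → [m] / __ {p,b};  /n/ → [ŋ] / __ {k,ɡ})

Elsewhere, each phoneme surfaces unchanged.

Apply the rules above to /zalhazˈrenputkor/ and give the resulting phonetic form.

[zəlhəzˈrempətkər]

/z/ (word-initial): no rule targets it → [z].
/a/ meets the environment for rule 3 (in an unstressed syllable) → [ə].
/l/ (between /a/ and /h/) is unaffected → [l].
/h/ — not in any rule's target class → [h].
/a/ (between /h/ and /z/) occurs in an unstressed syllable → [ə] by rule 3.
/z/ (between /a/ and /r/) is unaffected → [z].
/r/ (between /z/ and /e/) fails the environment for rule 1, so it stays [r].
/e/ (between /r/ and /n/) fails the environment for rule 3, so it stays [e].
/n/ (between /e/ and /p/) occurs before a labial or velar stop → [m] by rule 4.
/p/ (between /n/ and /u/) is unaffected → [p].
/u/ — between /p/ and /t/, in an unstressed syllable — surfaces as [ə] (rule 3).
/t/ stays [t].
/k/ — between /t/ and /o/; rule 2 does not apply here → [k].
/o/ — between /k/ and /r/, in an unstressed syllable — surfaces as [ə] (rule 3).
/r/ — word-final; rule 1 does not apply here → [r].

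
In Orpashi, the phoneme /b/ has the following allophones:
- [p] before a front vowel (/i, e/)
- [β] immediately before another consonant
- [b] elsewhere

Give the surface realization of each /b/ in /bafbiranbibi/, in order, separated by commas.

[b], [p], [p], [p]

Occurrence 1 (position 1): no conditioning environment matches → elsewhere allophone [b].
Occurrence 2 (position 4): before a front vowel (/i, e/) → [p].
Occurrence 3 (position 9): before a front vowel (/i, e/) → [p].
Occurrence 4 (position 11): before a front vowel (/i, e/) → [p].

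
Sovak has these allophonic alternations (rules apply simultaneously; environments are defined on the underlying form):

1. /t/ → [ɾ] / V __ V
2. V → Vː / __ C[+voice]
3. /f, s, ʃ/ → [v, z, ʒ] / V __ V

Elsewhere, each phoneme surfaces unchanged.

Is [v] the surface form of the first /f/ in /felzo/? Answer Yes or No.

No

/f/ (word-initial) fails the environment for rule 3, so it stays [f].
The actual realization is [f], not [v].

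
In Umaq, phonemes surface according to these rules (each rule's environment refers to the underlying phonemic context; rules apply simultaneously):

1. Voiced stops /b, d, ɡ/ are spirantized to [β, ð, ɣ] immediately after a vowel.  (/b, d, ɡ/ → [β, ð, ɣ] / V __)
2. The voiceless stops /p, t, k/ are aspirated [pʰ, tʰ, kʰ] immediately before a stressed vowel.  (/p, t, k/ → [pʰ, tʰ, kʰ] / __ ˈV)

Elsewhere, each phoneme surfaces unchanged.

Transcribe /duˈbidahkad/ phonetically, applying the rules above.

/d/ — word-initial; rule 1 does not apply here → [d].
/u/ stays [u].
/b/ meets the environment for rule 1 (immediately after a vowel) → [β].
/i/ (between /b/ and /d/): no rule targets it → [i].
/d/ (between /i/ and /a/): immediately after a vowel, so rule 1 applies → [ð].
/a/ (between /d/ and /h/): no rule targets it → [a].
/h/ — not in any rule's target class → [h].
/k/ — between /h/ and /a/; rule 2 does not apply here → [k].
/a/ stays [a].
Rule 1 applies to /d/ (word-final: immediately after a vowel) → [ð].

[duˈβiðahkað]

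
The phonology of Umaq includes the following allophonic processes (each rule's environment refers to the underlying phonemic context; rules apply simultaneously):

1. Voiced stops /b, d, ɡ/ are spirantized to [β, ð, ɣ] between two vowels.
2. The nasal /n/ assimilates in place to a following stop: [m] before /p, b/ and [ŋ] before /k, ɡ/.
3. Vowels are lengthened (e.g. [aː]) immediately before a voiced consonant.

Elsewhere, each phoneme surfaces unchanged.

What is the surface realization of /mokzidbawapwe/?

[mokziːdbaːwapwe]

/m/ — not in any rule's target class → [m].
/o/ (between /m/ and /k/) is in the target of rule 3 but the environment (before a voiced consonant) is not met → [o].
/k/ stays [k].
/z/ (between /k/ and /i/): no rule targets it → [z].
/i/ (between /z/ and /d/) occurs before a voiced consonant → [iː] by rule 3.
/d/ (between /i/ and /b/) is in the target of rule 1 but the environment (between two vowels) is not met → [d].
/b/ (between /d/ and /a/) fails the environment for rule 1, so it stays [b].
/a/ meets the environment for rule 3 (before a voiced consonant) → [aː].
/w/ (between /a/ and /a/): no rule targets it → [w].
/a/ (between /w/ and /p/): rule 3 targets it, but not before a voiced consonant → unchanged [a].
/p/ — not in any rule's target class → [p].
/w/ stays [w].
/e/ (word-final): rule 3 targets it, but not before a voiced consonant → unchanged [e].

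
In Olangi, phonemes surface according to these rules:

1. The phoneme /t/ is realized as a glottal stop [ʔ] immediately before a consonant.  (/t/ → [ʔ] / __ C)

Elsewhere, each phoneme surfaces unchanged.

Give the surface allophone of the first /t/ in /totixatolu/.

[t]

/t/ (word-initial) is in the target of rule 1 but the environment (immediately before a consonant) is not met → [t].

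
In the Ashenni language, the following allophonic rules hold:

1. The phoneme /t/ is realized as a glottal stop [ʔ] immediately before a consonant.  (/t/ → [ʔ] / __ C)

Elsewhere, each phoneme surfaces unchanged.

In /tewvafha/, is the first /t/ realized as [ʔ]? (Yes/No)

No

/t/ — word-initial; rule 1 does not apply here → [t].
The actual realization is [t], not [ʔ].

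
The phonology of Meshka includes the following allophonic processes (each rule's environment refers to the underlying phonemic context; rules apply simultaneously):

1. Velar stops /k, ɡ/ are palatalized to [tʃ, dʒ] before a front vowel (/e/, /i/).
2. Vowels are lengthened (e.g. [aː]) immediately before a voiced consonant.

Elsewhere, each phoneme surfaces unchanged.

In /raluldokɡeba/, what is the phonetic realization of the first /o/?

/o/ (between /d/ and /k/) fails the environment for rule 2, so it stays [o].

[o]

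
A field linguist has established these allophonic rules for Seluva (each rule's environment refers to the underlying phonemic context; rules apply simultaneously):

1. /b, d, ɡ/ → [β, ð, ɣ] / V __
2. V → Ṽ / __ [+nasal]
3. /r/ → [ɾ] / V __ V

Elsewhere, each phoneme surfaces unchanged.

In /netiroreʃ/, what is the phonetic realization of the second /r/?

/r/ — between /o/ and /e/, between two vowels — surfaces as [ɾ] (rule 3).

[ɾ]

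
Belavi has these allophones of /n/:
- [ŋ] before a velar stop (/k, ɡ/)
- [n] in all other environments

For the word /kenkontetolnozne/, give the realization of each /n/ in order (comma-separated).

Occurrence 1 (position 3): before a velar stop → [ŋ].
Occurrence 2 (position 6): no conditioning environment matches → elsewhere allophone [n].
Occurrence 3 (position 12): no conditioning environment matches → elsewhere allophone [n].
Occurrence 4 (position 15): no conditioning environment matches → elsewhere allophone [n].

[ŋ], [n], [n], [n]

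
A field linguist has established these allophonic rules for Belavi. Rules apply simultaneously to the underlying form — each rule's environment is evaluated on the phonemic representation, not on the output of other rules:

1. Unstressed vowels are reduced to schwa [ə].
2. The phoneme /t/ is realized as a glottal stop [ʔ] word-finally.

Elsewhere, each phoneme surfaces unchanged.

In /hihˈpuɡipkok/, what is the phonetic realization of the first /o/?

/o/ — between /k/ and /k/, in an unstressed syllable — surfaces as [ə] (rule 1).

[ə]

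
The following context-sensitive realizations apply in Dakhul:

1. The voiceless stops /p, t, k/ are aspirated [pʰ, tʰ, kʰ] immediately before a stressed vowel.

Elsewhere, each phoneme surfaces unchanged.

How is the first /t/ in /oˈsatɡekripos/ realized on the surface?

/t/ (between /a/ and /ɡ/): rule 1 targets it, but not immediately before a stressed vowel → unchanged [t].

[t]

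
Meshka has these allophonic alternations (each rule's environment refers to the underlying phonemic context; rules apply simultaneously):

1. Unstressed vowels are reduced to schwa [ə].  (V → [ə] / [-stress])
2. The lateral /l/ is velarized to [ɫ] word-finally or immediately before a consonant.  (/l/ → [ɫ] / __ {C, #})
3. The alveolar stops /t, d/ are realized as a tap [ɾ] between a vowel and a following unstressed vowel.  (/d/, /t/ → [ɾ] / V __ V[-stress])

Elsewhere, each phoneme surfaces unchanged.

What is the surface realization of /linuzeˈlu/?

[lənəzəˈlu]

/l/ (word-initial) fails the environment for rule 2, so it stays [l].
/i/ (between /l/ and /n/): in an unstressed syllable, so rule 1 applies → [ə].
/n/ stays [n].
/u/ meets the environment for rule 1 (in an unstressed syllable) → [ə].
/z/ stays [z].
/e/ (between /z/ and /l/): in an unstressed syllable, so rule 1 applies → [ə].
/l/ (between /e/ and /u/): rule 2 targets it, but not word-finally or immediately before a consonant → unchanged [l].
/u/ (word-final): rule 1 targets it, but not in an unstressed syllable → unchanged [u].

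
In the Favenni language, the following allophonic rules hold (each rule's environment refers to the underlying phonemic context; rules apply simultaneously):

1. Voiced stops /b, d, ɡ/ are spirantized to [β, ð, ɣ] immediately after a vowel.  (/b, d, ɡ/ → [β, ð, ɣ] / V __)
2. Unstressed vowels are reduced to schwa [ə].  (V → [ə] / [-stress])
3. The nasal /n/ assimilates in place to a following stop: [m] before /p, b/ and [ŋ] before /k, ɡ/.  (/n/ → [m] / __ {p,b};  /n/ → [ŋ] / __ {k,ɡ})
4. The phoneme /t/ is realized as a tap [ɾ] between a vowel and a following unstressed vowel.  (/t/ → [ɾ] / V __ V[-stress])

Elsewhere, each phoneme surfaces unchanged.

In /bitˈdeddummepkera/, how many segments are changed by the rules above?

6

Segments that undergo a rule: /i/ → [ə] (rule 2); /d/ → [ð] (rule 1); /u/ → [ə] (rule 2); /e/ → [ə] (rule 2); /e/ → [ə] (rule 2); /a/ → [ə] (rule 2).
All other segments surface unchanged.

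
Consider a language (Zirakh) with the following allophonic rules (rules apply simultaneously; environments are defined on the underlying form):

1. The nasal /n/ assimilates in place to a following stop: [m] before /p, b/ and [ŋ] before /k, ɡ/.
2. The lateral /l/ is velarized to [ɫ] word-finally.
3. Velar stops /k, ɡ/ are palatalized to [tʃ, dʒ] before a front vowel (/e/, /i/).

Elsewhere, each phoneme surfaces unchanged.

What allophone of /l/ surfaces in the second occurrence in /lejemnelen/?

[l]

/l/ (between /e/ and /e/) is in the target of rule 2 but the environment (word-finally) is not met → [l].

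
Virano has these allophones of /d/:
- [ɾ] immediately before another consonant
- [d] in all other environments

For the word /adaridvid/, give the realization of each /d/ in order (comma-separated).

Occurrence 1 (position 2): no conditioning environment matches → elsewhere allophone [d].
Occurrence 2 (position 6): immediately before another consonant → [ɾ].
Occurrence 3 (position 9): no conditioning environment matches → elsewhere allophone [d].

[d], [ɾ], [d]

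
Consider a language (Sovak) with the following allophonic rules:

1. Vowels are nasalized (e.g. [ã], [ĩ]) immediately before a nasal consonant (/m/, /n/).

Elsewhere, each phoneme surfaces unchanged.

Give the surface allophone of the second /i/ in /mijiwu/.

[i]

/i/ (between /j/ and /w/) fails the environment for rule 1, so it stays [i].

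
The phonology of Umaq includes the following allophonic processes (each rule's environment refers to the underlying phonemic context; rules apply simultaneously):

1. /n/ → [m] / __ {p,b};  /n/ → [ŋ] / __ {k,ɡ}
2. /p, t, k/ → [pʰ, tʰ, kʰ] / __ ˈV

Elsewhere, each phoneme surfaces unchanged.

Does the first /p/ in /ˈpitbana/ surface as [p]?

No

/p/ meets the environment for rule 2 (immediately before a stressed vowel) → [pʰ].
The actual realization is [pʰ], not [p].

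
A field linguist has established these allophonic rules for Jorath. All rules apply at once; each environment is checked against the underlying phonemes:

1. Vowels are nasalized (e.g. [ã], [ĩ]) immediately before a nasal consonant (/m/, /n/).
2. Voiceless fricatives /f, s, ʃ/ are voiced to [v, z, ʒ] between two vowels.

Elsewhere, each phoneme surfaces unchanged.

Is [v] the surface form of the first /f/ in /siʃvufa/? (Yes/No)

Yes

Rule 2 applies to /f/ (between /u/ and /a/: between two vowels) → [v].
The actual realization is [v], which matches [v].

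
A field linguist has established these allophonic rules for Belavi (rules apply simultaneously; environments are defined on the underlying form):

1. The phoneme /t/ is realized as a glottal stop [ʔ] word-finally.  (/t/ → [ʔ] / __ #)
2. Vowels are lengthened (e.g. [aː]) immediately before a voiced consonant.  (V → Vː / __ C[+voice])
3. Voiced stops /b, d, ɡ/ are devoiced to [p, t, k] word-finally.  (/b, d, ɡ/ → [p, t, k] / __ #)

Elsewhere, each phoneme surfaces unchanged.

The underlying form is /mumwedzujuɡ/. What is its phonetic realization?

/m/ (word-initial): no rule targets it → [m].
Rule 2 applies to /u/ (between /m/ and /m/: before a voiced consonant) → [uː].
/m/ (between /u/ and /w/): no rule targets it → [m].
/w/ (between /m/ and /e/): no rule targets it → [w].
Rule 2 applies to /e/ (between /w/ and /d/: before a voiced consonant) → [eː].
/d/ — between /e/ and /z/; rule 3 does not apply here → [d].
/z/ stays [z].
Rule 2 applies to /u/ (between /z/ and /j/: before a voiced consonant) → [uː].
/j/ stays [j].
/u/ — between /j/ and /ɡ/, before a voiced consonant — surfaces as [uː] (rule 2).
/ɡ/ (word-final) occurs word-finally → [k] by rule 3.

[muːmweːdzuːjuːk]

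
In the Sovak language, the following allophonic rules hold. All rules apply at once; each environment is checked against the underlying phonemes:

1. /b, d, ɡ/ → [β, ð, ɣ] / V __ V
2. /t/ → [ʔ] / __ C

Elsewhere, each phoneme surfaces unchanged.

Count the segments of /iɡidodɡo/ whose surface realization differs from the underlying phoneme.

Segments that undergo a rule: /ɡ/ → [ɣ] (rule 1); /d/ → [ð] (rule 1).
All other segments surface unchanged.

2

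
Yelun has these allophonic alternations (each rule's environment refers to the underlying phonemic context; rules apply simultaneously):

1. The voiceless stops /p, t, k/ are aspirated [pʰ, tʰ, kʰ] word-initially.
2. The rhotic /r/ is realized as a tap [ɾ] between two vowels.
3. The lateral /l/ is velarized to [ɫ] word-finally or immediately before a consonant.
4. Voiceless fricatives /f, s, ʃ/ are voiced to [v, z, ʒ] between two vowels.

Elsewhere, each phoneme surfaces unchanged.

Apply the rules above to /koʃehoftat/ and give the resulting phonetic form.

[kʰoʒehoftat]

Rule 1 applies to /k/ (word-initial: word-initially) → [kʰ].
/o/ (between /k/ and /ʃ/) is unaffected → [o].
/ʃ/ — between /o/ and /e/, between two vowels — surfaces as [ʒ] (rule 4).
/e/ (between /ʃ/ and /h/) is unaffected → [e].
/h/ stays [h].
/o/ (between /h/ and /f/): no rule targets it → [o].
/f/ (between /o/ and /t/): rule 4 targets it, but not between two vowels → unchanged [f].
/t/ — between /f/ and /a/; rule 1 does not apply here → [t].
/a/ (between /t/ and /t/) is unaffected → [a].
/t/ (word-final) fails the environment for rule 1, so it stays [t].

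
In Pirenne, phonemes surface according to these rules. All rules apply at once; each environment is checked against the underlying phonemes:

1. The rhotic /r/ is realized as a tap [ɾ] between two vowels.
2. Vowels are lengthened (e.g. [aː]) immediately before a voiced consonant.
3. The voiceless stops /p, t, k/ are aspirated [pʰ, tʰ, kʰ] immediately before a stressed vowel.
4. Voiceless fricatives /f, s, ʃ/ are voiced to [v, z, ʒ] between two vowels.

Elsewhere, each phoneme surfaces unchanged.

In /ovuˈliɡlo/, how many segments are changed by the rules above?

Segments that undergo a rule: /o/ → [oː] (rule 2); /u/ → [uː] (rule 2); /i/ → [iː] (rule 2).
All other segments surface unchanged.

3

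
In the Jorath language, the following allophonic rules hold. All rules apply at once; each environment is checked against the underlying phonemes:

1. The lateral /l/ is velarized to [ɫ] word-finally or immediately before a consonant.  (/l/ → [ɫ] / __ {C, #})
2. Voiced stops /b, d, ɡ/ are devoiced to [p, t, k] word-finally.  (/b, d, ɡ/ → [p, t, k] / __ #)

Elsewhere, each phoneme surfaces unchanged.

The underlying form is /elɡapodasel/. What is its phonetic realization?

/e/ — not in any rule's target class → [e].
/l/ — between /e/ and /ɡ/, word-finally or immediately before a consonant — surfaces as [ɫ] (rule 1).
/ɡ/ (between /l/ and /a/): rule 2 targets it, but not word-finally → unchanged [ɡ].
/a/ stays [a].
/p/ stays [p].
/o/ (between /p/ and /d/): no rule targets it → [o].
/d/ (between /o/ and /a/) fails the environment for rule 2, so it stays [d].
/a/ (between /d/ and /s/) is unaffected → [a].
/s/ stays [s].
/e/ — not in any rule's target class → [e].
/l/ (word-final): word-finally or immediately before a consonant, so rule 1 applies → [ɫ].

[eɫɡapodaseɫ]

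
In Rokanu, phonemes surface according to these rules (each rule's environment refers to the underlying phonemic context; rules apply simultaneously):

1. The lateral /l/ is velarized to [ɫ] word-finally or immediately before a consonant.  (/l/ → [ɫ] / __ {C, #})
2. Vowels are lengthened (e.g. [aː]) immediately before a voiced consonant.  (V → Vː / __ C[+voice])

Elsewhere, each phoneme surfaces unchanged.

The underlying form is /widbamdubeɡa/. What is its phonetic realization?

/w/ stays [w].
/i/ (between /w/ and /d/) occurs before a voiced consonant → [iː] by rule 2.
/d/ — not in any rule's target class → [d].
/b/ (between /d/ and /a/): no rule targets it → [b].
/a/ meets the environment for rule 2 (before a voiced consonant) → [aː].
/m/ (between /a/ and /d/): no rule targets it → [m].
/d/ (between /m/ and /u/): no rule targets it → [d].
Rule 2 applies to /u/ (between /d/ and /b/: before a voiced consonant) → [uː].
/b/ — not in any rule's target class → [b].
/e/ — between /b/ and /ɡ/, before a voiced consonant — surfaces as [eː] (rule 2).
/ɡ/ (between /e/ and /a/) is unaffected → [ɡ].
/a/ — word-final; rule 2 does not apply here → [a].

[wiːdbaːmduːbeːɡa]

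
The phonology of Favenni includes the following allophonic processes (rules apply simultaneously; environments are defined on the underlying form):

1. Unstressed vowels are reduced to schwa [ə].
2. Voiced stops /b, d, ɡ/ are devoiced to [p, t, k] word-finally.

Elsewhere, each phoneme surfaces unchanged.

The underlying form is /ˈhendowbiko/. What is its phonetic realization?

/h/ (word-initial) is unaffected → [h].
/e/ (between /h/ and /n/) is in the target of rule 1 but the environment (in an unstressed syllable) is not met → [e].
/n/ (between /e/ and /d/) is unaffected → [n].
/d/ (between /n/ and /o/): rule 2 targets it, but not word-finally → unchanged [d].
/o/ (between /d/ and /w/) occurs in an unstressed syllable → [ə] by rule 1.
/w/ (between /o/ and /b/) is unaffected → [w].
/b/ — between /w/ and /i/; rule 2 does not apply here → [b].
/i/ meets the environment for rule 1 (in an unstressed syllable) → [ə].
/k/ (between /i/ and /o/) is unaffected → [k].
/o/ meets the environment for rule 1 (in an unstressed syllable) → [ə].

[ˈhendəwbəkə]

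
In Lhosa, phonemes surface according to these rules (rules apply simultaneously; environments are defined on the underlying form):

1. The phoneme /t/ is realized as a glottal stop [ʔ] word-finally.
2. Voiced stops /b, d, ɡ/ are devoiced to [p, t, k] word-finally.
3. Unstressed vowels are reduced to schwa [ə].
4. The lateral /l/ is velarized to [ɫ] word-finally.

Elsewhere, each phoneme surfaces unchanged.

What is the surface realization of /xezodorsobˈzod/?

/x/ (word-initial) is unaffected → [x].
/e/ meets the environment for rule 3 (in an unstressed syllable) → [ə].
/z/ stays [z].
/o/ (between /z/ and /d/): in an unstressed syllable, so rule 3 applies → [ə].
/d/ (between /o/ and /o/): rule 2 targets it, but not word-finally → unchanged [d].
Rule 3 applies to /o/ (between /d/ and /r/: in an unstressed syllable) → [ə].
/r/ — not in any rule's target class → [r].
/s/ (between /r/ and /o/) is unaffected → [s].
/o/ (between /s/ and /b/) occurs in an unstressed syllable → [ə] by rule 3.
/b/ (between /o/ and /z/) fails the environment for rule 2, so it stays [b].
/z/ — not in any rule's target class → [z].
/o/ (between /z/ and /d/) is in the target of rule 3 but the environment (in an unstressed syllable) is not met → [o].
/d/ (word-final): word-finally, so rule 2 applies → [t].

[xəzədərsəbˈzot]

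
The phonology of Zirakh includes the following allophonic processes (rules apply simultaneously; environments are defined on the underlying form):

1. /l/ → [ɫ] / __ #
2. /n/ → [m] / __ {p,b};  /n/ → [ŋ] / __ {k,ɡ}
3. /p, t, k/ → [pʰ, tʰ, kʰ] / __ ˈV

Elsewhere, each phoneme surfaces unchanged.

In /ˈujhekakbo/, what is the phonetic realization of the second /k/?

[k]

/k/ (between /a/ and /b/): rule 3 targets it, but not immediately before a stressed vowel → unchanged [k].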